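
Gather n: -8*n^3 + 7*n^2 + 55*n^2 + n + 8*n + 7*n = -8*n^3 + 62*n^2 + 16*n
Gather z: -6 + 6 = 0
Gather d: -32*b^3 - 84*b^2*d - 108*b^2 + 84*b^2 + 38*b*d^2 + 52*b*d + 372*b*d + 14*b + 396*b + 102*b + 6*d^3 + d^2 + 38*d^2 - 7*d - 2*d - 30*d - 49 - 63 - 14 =-32*b^3 - 24*b^2 + 512*b + 6*d^3 + d^2*(38*b + 39) + d*(-84*b^2 + 424*b - 39) - 126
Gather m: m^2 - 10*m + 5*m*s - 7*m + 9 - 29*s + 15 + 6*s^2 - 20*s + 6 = m^2 + m*(5*s - 17) + 6*s^2 - 49*s + 30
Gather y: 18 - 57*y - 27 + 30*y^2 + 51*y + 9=30*y^2 - 6*y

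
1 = 1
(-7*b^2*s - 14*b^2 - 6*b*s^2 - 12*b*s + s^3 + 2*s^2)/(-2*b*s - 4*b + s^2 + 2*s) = (-7*b^2 - 6*b*s + s^2)/(-2*b + s)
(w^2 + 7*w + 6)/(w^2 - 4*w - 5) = (w + 6)/(w - 5)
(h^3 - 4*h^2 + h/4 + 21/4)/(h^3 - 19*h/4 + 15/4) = (2*h^2 - 5*h - 7)/(2*h^2 + 3*h - 5)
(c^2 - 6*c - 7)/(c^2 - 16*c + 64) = (c^2 - 6*c - 7)/(c^2 - 16*c + 64)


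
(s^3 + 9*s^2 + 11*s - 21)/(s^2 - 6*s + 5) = (s^2 + 10*s + 21)/(s - 5)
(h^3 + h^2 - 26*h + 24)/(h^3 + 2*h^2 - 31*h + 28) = (h + 6)/(h + 7)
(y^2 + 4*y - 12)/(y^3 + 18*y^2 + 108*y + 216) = (y - 2)/(y^2 + 12*y + 36)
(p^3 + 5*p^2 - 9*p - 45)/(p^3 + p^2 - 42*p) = (p^3 + 5*p^2 - 9*p - 45)/(p*(p^2 + p - 42))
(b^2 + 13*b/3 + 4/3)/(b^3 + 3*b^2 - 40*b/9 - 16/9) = 3/(3*b - 4)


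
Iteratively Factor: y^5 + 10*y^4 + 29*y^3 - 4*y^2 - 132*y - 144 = (y + 4)*(y^4 + 6*y^3 + 5*y^2 - 24*y - 36) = (y + 2)*(y + 4)*(y^3 + 4*y^2 - 3*y - 18) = (y + 2)*(y + 3)*(y + 4)*(y^2 + y - 6) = (y + 2)*(y + 3)^2*(y + 4)*(y - 2)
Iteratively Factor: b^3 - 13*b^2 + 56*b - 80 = (b - 5)*(b^2 - 8*b + 16) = (b - 5)*(b - 4)*(b - 4)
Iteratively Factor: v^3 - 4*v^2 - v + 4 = (v + 1)*(v^2 - 5*v + 4) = (v - 1)*(v + 1)*(v - 4)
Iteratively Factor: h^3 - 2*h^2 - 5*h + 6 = (h + 2)*(h^2 - 4*h + 3) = (h - 3)*(h + 2)*(h - 1)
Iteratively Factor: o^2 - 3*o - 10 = (o + 2)*(o - 5)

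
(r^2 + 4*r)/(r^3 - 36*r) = (r + 4)/(r^2 - 36)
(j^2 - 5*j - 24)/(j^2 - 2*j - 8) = (-j^2 + 5*j + 24)/(-j^2 + 2*j + 8)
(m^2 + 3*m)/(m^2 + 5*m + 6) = m/(m + 2)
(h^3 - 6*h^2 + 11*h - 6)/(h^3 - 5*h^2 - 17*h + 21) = (h^2 - 5*h + 6)/(h^2 - 4*h - 21)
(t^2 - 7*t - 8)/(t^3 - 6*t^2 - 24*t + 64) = (t + 1)/(t^2 + 2*t - 8)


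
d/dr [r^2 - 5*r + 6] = 2*r - 5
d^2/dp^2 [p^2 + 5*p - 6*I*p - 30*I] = 2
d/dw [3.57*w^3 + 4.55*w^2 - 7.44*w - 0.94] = 10.71*w^2 + 9.1*w - 7.44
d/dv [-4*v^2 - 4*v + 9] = -8*v - 4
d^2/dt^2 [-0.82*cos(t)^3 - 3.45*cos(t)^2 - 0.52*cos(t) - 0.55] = 1.135*cos(t) + 6.9*cos(2*t) + 1.845*cos(3*t)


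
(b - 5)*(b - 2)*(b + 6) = b^3 - b^2 - 32*b + 60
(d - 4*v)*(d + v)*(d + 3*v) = d^3 - 13*d*v^2 - 12*v^3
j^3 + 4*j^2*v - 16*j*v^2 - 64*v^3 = (j - 4*v)*(j + 4*v)^2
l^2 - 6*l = l*(l - 6)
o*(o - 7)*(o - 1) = o^3 - 8*o^2 + 7*o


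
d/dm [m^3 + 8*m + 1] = 3*m^2 + 8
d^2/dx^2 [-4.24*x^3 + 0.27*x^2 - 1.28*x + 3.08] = 0.54 - 25.44*x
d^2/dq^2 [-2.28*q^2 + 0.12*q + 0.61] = -4.56000000000000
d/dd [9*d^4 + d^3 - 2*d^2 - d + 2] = 36*d^3 + 3*d^2 - 4*d - 1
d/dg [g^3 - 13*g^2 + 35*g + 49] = 3*g^2 - 26*g + 35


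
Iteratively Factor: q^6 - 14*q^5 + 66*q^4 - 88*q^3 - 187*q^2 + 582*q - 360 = (q - 4)*(q^5 - 10*q^4 + 26*q^3 + 16*q^2 - 123*q + 90) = (q - 5)*(q - 4)*(q^4 - 5*q^3 + q^2 + 21*q - 18) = (q - 5)*(q - 4)*(q - 3)*(q^3 - 2*q^2 - 5*q + 6) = (q - 5)*(q - 4)*(q - 3)^2*(q^2 + q - 2) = (q - 5)*(q - 4)*(q - 3)^2*(q - 1)*(q + 2)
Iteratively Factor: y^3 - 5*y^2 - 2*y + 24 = (y - 4)*(y^2 - y - 6) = (y - 4)*(y - 3)*(y + 2)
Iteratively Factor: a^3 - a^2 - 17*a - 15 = (a - 5)*(a^2 + 4*a + 3) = (a - 5)*(a + 1)*(a + 3)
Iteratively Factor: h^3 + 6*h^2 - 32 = (h - 2)*(h^2 + 8*h + 16) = (h - 2)*(h + 4)*(h + 4)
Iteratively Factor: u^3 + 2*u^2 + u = (u + 1)*(u^2 + u) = (u + 1)^2*(u)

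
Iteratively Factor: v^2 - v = (v - 1)*(v)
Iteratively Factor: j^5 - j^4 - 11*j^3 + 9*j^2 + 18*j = (j)*(j^4 - j^3 - 11*j^2 + 9*j + 18) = j*(j - 2)*(j^3 + j^2 - 9*j - 9) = j*(j - 2)*(j + 1)*(j^2 - 9) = j*(j - 2)*(j + 1)*(j + 3)*(j - 3)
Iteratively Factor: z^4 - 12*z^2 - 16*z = (z + 2)*(z^3 - 2*z^2 - 8*z) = z*(z + 2)*(z^2 - 2*z - 8) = z*(z + 2)^2*(z - 4)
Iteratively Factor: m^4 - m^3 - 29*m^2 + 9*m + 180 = (m + 4)*(m^3 - 5*m^2 - 9*m + 45) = (m - 5)*(m + 4)*(m^2 - 9) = (m - 5)*(m - 3)*(m + 4)*(m + 3)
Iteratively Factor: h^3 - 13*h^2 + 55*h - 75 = (h - 5)*(h^2 - 8*h + 15) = (h - 5)^2*(h - 3)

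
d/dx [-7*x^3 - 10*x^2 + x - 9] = -21*x^2 - 20*x + 1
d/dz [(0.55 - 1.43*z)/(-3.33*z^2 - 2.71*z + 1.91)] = (-4.7619*z^2 + 3.663*z - 1.2408)/(11.0889*z^4 + 18.0486*z^3 - 5.3765*z^2 - 10.3522*z + 3.6481)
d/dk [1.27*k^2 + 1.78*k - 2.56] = 2.54*k + 1.78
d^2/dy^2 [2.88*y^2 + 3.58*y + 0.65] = 5.76000000000000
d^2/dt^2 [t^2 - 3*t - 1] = 2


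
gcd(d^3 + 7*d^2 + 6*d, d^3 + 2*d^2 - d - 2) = d + 1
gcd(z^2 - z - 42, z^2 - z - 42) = z^2 - z - 42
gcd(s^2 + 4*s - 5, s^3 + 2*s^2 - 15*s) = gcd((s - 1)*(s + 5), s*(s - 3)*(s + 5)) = s + 5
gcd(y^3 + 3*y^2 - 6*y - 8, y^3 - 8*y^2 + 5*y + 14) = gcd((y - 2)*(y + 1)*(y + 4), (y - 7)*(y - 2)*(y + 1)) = y^2 - y - 2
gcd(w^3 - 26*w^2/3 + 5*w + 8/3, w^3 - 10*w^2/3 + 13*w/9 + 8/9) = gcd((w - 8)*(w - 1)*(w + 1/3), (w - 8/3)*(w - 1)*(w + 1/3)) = w^2 - 2*w/3 - 1/3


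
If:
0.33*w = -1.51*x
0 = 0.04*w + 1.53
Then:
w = -38.25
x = 8.36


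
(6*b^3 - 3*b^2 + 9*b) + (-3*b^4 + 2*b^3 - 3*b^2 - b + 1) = -3*b^4 + 8*b^3 - 6*b^2 + 8*b + 1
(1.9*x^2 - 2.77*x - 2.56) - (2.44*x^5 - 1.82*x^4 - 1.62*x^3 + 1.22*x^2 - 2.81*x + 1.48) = -2.44*x^5 + 1.82*x^4 + 1.62*x^3 + 0.68*x^2 + 0.04*x - 4.04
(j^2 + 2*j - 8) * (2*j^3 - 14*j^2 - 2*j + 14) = 2*j^5 - 10*j^4 - 46*j^3 + 122*j^2 + 44*j - 112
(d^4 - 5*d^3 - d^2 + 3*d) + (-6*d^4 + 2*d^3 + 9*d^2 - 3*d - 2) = -5*d^4 - 3*d^3 + 8*d^2 - 2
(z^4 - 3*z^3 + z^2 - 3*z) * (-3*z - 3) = -3*z^5 + 6*z^4 + 6*z^3 + 6*z^2 + 9*z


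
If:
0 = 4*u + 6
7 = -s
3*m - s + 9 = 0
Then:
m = -16/3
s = -7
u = -3/2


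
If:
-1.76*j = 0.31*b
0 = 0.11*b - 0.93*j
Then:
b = 0.00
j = 0.00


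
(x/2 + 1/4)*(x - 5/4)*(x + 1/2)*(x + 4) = x^4/2 + 15*x^3/8 - x^2 - 69*x/32 - 5/8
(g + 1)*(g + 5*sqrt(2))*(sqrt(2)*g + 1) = sqrt(2)*g^3 + sqrt(2)*g^2 + 11*g^2 + 5*sqrt(2)*g + 11*g + 5*sqrt(2)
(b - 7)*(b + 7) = b^2 - 49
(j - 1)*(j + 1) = j^2 - 1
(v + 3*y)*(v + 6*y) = v^2 + 9*v*y + 18*y^2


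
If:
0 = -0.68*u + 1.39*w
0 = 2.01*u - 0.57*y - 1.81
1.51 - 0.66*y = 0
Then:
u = 1.55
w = 0.76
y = 2.29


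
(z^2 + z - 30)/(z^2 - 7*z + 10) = (z + 6)/(z - 2)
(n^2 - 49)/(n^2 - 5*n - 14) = (n + 7)/(n + 2)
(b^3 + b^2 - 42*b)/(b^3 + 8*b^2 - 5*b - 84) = b*(b - 6)/(b^2 + b - 12)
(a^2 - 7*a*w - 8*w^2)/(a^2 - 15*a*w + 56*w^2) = (-a - w)/(-a + 7*w)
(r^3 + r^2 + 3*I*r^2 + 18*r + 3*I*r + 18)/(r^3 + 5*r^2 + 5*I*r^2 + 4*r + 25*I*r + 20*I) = (r^2 + 3*I*r + 18)/(r^2 + r*(4 + 5*I) + 20*I)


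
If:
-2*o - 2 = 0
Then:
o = -1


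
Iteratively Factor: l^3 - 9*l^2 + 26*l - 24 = (l - 2)*(l^2 - 7*l + 12) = (l - 3)*(l - 2)*(l - 4)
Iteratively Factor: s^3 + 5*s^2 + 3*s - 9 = (s + 3)*(s^2 + 2*s - 3) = (s + 3)^2*(s - 1)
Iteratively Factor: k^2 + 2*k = (k)*(k + 2)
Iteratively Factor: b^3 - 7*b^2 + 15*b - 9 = (b - 3)*(b^2 - 4*b + 3) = (b - 3)*(b - 1)*(b - 3)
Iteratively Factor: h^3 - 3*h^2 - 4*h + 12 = (h - 2)*(h^2 - h - 6) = (h - 2)*(h + 2)*(h - 3)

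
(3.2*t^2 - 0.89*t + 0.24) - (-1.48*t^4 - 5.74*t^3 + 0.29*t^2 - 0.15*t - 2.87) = 1.48*t^4 + 5.74*t^3 + 2.91*t^2 - 0.74*t + 3.11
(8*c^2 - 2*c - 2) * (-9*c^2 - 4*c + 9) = -72*c^4 - 14*c^3 + 98*c^2 - 10*c - 18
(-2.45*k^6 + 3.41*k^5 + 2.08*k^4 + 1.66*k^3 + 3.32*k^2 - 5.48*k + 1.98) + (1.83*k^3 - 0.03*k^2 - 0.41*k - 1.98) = -2.45*k^6 + 3.41*k^5 + 2.08*k^4 + 3.49*k^3 + 3.29*k^2 - 5.89*k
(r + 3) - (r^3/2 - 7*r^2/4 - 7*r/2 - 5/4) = -r^3/2 + 7*r^2/4 + 9*r/2 + 17/4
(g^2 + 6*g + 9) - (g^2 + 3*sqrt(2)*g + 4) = -3*sqrt(2)*g + 6*g + 5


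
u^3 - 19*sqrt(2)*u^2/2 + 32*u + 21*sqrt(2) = (u - 7*sqrt(2))*(u - 3*sqrt(2))*(u + sqrt(2)/2)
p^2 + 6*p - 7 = (p - 1)*(p + 7)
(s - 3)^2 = s^2 - 6*s + 9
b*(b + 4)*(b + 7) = b^3 + 11*b^2 + 28*b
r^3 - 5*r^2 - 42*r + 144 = (r - 8)*(r - 3)*(r + 6)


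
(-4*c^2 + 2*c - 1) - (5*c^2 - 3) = -9*c^2 + 2*c + 2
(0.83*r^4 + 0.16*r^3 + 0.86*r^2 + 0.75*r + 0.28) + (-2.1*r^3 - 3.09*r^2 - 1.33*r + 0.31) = 0.83*r^4 - 1.94*r^3 - 2.23*r^2 - 0.58*r + 0.59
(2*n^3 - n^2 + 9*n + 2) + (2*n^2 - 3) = 2*n^3 + n^2 + 9*n - 1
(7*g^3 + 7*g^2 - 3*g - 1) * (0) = 0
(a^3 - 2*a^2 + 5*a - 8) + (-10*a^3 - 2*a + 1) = -9*a^3 - 2*a^2 + 3*a - 7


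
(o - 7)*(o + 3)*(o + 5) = o^3 + o^2 - 41*o - 105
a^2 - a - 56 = (a - 8)*(a + 7)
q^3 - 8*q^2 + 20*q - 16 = (q - 4)*(q - 2)^2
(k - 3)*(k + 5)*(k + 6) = k^3 + 8*k^2 - 3*k - 90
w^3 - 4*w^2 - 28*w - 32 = (w - 8)*(w + 2)^2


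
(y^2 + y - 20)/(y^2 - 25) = (y - 4)/(y - 5)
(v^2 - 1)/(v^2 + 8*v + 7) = (v - 1)/(v + 7)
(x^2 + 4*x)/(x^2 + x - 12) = x/(x - 3)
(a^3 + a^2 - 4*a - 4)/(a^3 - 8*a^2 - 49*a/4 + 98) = 4*(a^3 + a^2 - 4*a - 4)/(4*a^3 - 32*a^2 - 49*a + 392)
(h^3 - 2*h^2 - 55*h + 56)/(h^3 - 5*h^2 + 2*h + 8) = (h^3 - 2*h^2 - 55*h + 56)/(h^3 - 5*h^2 + 2*h + 8)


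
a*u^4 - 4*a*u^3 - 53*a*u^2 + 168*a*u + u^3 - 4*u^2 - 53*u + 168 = (u - 8)*(u - 3)*(u + 7)*(a*u + 1)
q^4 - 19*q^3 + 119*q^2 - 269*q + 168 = (q - 8)*(q - 7)*(q - 3)*(q - 1)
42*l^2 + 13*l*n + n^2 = (6*l + n)*(7*l + n)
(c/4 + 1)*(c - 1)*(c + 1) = c^3/4 + c^2 - c/4 - 1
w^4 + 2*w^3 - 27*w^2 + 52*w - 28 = (w - 2)^2*(w - 1)*(w + 7)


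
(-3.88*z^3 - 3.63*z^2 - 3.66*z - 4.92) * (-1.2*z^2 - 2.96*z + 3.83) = 4.656*z^5 + 15.8408*z^4 + 0.2764*z^3 + 2.8347*z^2 + 0.545399999999999*z - 18.8436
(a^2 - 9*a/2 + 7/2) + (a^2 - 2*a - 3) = 2*a^2 - 13*a/2 + 1/2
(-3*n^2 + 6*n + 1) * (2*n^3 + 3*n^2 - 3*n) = -6*n^5 + 3*n^4 + 29*n^3 - 15*n^2 - 3*n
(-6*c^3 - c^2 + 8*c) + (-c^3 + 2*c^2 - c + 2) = -7*c^3 + c^2 + 7*c + 2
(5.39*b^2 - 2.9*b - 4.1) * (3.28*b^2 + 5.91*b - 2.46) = 17.6792*b^4 + 22.3429*b^3 - 43.8464*b^2 - 17.097*b + 10.086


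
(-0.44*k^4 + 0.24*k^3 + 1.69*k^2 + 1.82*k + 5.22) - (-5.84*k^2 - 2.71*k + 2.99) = -0.44*k^4 + 0.24*k^3 + 7.53*k^2 + 4.53*k + 2.23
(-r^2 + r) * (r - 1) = -r^3 + 2*r^2 - r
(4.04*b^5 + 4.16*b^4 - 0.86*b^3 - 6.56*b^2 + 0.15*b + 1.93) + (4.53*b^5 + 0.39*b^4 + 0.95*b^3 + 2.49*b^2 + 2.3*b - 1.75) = 8.57*b^5 + 4.55*b^4 + 0.09*b^3 - 4.07*b^2 + 2.45*b + 0.18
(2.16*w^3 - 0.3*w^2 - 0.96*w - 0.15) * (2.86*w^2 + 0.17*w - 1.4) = 6.1776*w^5 - 0.4908*w^4 - 5.8206*w^3 - 0.1722*w^2 + 1.3185*w + 0.21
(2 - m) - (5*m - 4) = 6 - 6*m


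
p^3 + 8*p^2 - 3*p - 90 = (p - 3)*(p + 5)*(p + 6)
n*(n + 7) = n^2 + 7*n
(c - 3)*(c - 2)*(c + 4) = c^3 - c^2 - 14*c + 24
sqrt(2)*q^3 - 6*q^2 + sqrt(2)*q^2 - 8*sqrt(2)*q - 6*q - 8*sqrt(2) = (q - 4*sqrt(2))*(q + sqrt(2))*(sqrt(2)*q + sqrt(2))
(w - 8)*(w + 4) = w^2 - 4*w - 32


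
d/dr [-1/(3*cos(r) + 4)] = -3*sin(r)/(3*cos(r) + 4)^2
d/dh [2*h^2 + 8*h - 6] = 4*h + 8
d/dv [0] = 0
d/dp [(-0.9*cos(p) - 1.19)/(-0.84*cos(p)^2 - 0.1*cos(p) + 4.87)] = (0.756*cos(p)^2 + 1.9992*cos(p) + 4.502)*sin(p)/(0.7056*cos(p)^4 + 0.168*cos(p)^3 - 8.1716*cos(p)^2 - 0.974*cos(p) + 23.7169)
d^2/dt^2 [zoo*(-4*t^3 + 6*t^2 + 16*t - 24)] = zoo*(t + 1)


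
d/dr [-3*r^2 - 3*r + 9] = -6*r - 3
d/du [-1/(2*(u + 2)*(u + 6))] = (u + 4)/((u + 2)^2*(u + 6)^2)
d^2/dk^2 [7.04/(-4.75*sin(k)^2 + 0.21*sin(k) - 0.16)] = (635.36*sin(k)^4 - 21.0672*sin(k)^3 - 974.131136*sin(k)^2 + 42.370944*sin(k) + 10.079872)/(4.75*sin(k)^2 - 0.21*sin(k) + 0.16)^3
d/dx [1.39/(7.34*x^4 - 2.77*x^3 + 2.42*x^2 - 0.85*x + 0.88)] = (-40.8104*x^3 + 11.5509*x^2 - 6.7276*x + 1.1815)/(7.34*x^4 - 2.77*x^3 + 2.42*x^2 - 0.85*x + 0.88)^2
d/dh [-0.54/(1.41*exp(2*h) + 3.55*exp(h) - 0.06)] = (1.5228*exp(h) + 1.917)*exp(h)/(1.41*exp(2*h) + 3.55*exp(h) - 0.06)^2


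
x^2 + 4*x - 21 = (x - 3)*(x + 7)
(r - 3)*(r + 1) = r^2 - 2*r - 3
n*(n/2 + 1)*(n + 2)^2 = n^4/2 + 3*n^3 + 6*n^2 + 4*n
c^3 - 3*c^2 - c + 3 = (c - 3)*(c - 1)*(c + 1)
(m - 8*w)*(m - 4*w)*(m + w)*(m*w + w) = m^4*w - 11*m^3*w^2 + m^3*w + 20*m^2*w^3 - 11*m^2*w^2 + 32*m*w^4 + 20*m*w^3 + 32*w^4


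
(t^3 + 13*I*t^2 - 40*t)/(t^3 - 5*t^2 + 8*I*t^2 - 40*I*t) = (t + 5*I)/(t - 5)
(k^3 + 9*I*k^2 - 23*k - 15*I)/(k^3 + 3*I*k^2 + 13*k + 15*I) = (k + 3*I)/(k - 3*I)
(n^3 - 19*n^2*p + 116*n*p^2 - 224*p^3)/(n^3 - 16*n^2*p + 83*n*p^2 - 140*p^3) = (-n + 8*p)/(-n + 5*p)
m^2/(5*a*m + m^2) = m/(5*a + m)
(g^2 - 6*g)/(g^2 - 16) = g*(g - 6)/(g^2 - 16)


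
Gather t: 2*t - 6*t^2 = -6*t^2 + 2*t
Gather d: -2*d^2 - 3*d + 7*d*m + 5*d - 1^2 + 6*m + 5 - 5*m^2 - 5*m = -2*d^2 + d*(7*m + 2) - 5*m^2 + m + 4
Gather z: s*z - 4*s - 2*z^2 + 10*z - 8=-4*s - 2*z^2 + z*(s + 10) - 8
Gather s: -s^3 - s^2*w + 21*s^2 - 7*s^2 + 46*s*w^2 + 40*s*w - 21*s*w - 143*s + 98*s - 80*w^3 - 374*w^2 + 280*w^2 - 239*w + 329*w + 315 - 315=-s^3 + s^2*(14 - w) + s*(46*w^2 + 19*w - 45) - 80*w^3 - 94*w^2 + 90*w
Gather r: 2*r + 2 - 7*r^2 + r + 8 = -7*r^2 + 3*r + 10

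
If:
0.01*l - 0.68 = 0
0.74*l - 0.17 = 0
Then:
No Solution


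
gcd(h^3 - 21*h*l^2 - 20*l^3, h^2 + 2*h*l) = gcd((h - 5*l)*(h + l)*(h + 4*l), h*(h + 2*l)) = 1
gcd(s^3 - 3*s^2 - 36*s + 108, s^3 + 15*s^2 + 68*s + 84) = s + 6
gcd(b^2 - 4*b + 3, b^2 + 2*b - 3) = b - 1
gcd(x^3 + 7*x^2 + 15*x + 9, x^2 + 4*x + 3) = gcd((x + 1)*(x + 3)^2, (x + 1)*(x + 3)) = x^2 + 4*x + 3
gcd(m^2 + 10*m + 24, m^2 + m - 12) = m + 4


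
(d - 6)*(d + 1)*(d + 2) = d^3 - 3*d^2 - 16*d - 12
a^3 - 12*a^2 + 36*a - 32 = (a - 8)*(a - 2)^2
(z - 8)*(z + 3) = z^2 - 5*z - 24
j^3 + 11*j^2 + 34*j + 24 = (j + 1)*(j + 4)*(j + 6)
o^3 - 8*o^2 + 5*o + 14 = (o - 7)*(o - 2)*(o + 1)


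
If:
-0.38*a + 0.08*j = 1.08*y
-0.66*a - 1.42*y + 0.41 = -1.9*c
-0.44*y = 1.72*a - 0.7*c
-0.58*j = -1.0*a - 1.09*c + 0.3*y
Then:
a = -0.10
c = -0.26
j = -0.66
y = -0.01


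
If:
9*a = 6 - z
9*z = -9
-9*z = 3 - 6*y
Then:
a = 7/9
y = -1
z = -1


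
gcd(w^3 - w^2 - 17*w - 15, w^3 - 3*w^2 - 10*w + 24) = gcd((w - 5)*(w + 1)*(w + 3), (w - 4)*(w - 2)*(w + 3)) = w + 3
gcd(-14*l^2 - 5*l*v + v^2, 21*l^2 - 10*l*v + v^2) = -7*l + v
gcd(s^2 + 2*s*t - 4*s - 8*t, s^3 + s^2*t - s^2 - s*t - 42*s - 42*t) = 1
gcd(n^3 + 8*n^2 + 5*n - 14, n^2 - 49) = n + 7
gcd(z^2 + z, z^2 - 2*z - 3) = z + 1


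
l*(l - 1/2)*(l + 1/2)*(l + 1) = l^4 + l^3 - l^2/4 - l/4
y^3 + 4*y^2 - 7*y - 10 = (y - 2)*(y + 1)*(y + 5)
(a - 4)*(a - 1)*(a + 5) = a^3 - 21*a + 20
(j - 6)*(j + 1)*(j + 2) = j^3 - 3*j^2 - 16*j - 12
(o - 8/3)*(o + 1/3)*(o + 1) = o^3 - 4*o^2/3 - 29*o/9 - 8/9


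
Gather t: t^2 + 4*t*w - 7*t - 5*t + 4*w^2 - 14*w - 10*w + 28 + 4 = t^2 + t*(4*w - 12) + 4*w^2 - 24*w + 32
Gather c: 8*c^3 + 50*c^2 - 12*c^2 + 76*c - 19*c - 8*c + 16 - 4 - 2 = 8*c^3 + 38*c^2 + 49*c + 10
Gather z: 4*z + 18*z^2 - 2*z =18*z^2 + 2*z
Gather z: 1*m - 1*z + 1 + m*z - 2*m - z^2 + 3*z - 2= -m - z^2 + z*(m + 2) - 1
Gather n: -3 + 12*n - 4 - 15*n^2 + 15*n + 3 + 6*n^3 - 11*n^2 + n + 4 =6*n^3 - 26*n^2 + 28*n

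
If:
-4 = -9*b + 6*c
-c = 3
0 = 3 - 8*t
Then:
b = -14/9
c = -3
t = 3/8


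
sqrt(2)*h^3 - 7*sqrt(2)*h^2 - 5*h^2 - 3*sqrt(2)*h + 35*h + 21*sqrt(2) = (h - 7)*(h - 3*sqrt(2))*(sqrt(2)*h + 1)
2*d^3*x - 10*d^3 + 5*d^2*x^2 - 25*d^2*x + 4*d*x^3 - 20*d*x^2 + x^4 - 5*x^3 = (d + x)^2*(2*d + x)*(x - 5)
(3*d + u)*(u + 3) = 3*d*u + 9*d + u^2 + 3*u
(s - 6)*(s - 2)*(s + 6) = s^3 - 2*s^2 - 36*s + 72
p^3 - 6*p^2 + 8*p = p*(p - 4)*(p - 2)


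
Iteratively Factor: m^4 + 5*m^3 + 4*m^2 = (m + 1)*(m^3 + 4*m^2) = (m + 1)*(m + 4)*(m^2) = m*(m + 1)*(m + 4)*(m)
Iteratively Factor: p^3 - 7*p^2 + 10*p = (p - 2)*(p^2 - 5*p) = (p - 5)*(p - 2)*(p)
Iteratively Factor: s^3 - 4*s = (s + 2)*(s^2 - 2*s) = s*(s + 2)*(s - 2)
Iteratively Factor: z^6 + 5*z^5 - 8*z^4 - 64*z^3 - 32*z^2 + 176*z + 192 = (z + 4)*(z^5 + z^4 - 12*z^3 - 16*z^2 + 32*z + 48) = (z + 2)*(z + 4)*(z^4 - z^3 - 10*z^2 + 4*z + 24) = (z - 2)*(z + 2)*(z + 4)*(z^3 + z^2 - 8*z - 12) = (z - 2)*(z + 2)^2*(z + 4)*(z^2 - z - 6) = (z - 3)*(z - 2)*(z + 2)^2*(z + 4)*(z + 2)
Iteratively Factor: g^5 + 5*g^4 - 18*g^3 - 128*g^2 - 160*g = (g + 4)*(g^4 + g^3 - 22*g^2 - 40*g) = g*(g + 4)*(g^3 + g^2 - 22*g - 40) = g*(g - 5)*(g + 4)*(g^2 + 6*g + 8) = g*(g - 5)*(g + 2)*(g + 4)*(g + 4)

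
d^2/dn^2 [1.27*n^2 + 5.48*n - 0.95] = 2.54000000000000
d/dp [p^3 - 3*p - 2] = 3*p^2 - 3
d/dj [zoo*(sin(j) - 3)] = zoo*cos(j)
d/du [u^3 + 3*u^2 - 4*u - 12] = 3*u^2 + 6*u - 4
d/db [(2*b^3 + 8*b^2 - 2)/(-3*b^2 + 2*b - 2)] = 2*(-3*b^4 + 4*b^3 + 2*b^2 - 22*b + 2)/(9*b^4 - 12*b^3 + 16*b^2 - 8*b + 4)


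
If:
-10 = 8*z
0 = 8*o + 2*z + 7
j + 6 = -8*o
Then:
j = -3/2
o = -9/16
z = -5/4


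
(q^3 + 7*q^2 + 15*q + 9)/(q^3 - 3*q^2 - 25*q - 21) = (q + 3)/(q - 7)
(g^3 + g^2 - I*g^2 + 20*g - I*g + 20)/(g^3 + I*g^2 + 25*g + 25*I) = (g^2 + g*(1 + 4*I) + 4*I)/(g^2 + 6*I*g - 5)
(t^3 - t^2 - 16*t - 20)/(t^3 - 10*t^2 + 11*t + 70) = (t + 2)/(t - 7)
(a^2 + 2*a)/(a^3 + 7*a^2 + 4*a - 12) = a/(a^2 + 5*a - 6)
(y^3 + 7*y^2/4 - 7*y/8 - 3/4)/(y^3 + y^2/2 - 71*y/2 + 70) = (8*y^3 + 14*y^2 - 7*y - 6)/(4*(2*y^3 + y^2 - 71*y + 140))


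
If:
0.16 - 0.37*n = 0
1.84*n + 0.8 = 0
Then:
No Solution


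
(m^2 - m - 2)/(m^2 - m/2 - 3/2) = 2*(m - 2)/(2*m - 3)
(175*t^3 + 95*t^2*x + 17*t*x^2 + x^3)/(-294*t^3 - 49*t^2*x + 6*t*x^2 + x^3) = (25*t^2 + 10*t*x + x^2)/(-42*t^2 - t*x + x^2)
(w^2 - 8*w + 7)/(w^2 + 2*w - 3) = (w - 7)/(w + 3)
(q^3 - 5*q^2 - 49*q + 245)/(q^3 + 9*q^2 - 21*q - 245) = (q - 7)/(q + 7)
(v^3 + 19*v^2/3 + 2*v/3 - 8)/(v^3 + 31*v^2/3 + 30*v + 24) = (v - 1)/(v + 3)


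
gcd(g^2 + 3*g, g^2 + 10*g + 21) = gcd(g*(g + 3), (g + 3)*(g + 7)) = g + 3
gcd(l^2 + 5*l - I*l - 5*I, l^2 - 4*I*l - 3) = l - I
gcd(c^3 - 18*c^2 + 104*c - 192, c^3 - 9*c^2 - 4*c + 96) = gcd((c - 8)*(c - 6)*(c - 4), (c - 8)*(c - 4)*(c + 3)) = c^2 - 12*c + 32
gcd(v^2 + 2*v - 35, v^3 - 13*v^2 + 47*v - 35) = v - 5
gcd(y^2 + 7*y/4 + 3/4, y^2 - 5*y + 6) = 1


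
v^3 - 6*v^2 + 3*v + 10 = (v - 5)*(v - 2)*(v + 1)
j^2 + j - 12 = (j - 3)*(j + 4)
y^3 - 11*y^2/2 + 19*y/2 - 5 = (y - 5/2)*(y - 2)*(y - 1)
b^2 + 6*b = b*(b + 6)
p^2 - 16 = (p - 4)*(p + 4)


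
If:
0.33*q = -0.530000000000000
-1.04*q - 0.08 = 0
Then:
No Solution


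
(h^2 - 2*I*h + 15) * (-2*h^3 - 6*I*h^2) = -2*h^5 - 2*I*h^4 - 42*h^3 - 90*I*h^2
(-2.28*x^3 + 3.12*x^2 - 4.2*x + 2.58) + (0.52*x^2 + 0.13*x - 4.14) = -2.28*x^3 + 3.64*x^2 - 4.07*x - 1.56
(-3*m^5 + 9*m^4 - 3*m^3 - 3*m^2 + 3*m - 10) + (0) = -3*m^5 + 9*m^4 - 3*m^3 - 3*m^2 + 3*m - 10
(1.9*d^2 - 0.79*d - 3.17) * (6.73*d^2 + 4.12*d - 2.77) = 12.787*d^4 + 2.5113*d^3 - 29.8519*d^2 - 10.8721*d + 8.7809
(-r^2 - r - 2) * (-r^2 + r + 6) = r^4 - 5*r^2 - 8*r - 12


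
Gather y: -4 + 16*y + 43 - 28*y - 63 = -12*y - 24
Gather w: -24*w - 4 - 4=-24*w - 8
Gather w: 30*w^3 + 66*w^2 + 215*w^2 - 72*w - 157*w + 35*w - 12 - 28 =30*w^3 + 281*w^2 - 194*w - 40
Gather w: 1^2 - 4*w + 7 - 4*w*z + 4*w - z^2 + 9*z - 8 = -4*w*z - z^2 + 9*z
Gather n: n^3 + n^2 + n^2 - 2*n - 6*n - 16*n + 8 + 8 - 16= n^3 + 2*n^2 - 24*n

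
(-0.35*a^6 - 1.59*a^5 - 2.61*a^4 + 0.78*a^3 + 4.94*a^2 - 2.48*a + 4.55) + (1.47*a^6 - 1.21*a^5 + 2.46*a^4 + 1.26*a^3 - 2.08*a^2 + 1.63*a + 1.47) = 1.12*a^6 - 2.8*a^5 - 0.15*a^4 + 2.04*a^3 + 2.86*a^2 - 0.85*a + 6.02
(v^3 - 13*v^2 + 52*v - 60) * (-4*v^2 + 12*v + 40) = -4*v^5 + 64*v^4 - 324*v^3 + 344*v^2 + 1360*v - 2400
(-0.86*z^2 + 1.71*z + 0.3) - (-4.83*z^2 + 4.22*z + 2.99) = 3.97*z^2 - 2.51*z - 2.69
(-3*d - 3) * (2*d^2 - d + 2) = -6*d^3 - 3*d^2 - 3*d - 6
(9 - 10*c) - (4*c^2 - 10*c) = 9 - 4*c^2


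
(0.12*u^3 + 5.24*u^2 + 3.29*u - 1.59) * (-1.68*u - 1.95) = -0.2016*u^4 - 9.0372*u^3 - 15.7452*u^2 - 3.7443*u + 3.1005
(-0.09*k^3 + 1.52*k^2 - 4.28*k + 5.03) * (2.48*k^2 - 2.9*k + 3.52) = -0.2232*k^5 + 4.0306*k^4 - 15.3392*k^3 + 30.2368*k^2 - 29.6526*k + 17.7056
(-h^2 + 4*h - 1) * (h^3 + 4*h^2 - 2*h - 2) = -h^5 + 17*h^3 - 10*h^2 - 6*h + 2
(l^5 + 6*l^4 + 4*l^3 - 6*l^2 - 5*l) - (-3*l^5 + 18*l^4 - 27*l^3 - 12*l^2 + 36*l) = 4*l^5 - 12*l^4 + 31*l^3 + 6*l^2 - 41*l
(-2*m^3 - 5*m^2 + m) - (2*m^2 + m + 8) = -2*m^3 - 7*m^2 - 8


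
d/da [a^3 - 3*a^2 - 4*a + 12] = 3*a^2 - 6*a - 4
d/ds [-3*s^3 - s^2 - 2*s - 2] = -9*s^2 - 2*s - 2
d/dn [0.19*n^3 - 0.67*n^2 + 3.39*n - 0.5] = 0.57*n^2 - 1.34*n + 3.39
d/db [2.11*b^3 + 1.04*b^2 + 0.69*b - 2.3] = 6.33*b^2 + 2.08*b + 0.69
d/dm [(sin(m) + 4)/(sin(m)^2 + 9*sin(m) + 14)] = (-8*sin(m) + cos(m)^2 - 23)*cos(m)/(sin(m)^2 + 9*sin(m) + 14)^2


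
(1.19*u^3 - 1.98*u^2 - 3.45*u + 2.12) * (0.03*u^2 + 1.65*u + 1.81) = 0.0357*u^5 + 1.9041*u^4 - 1.2166*u^3 - 9.2127*u^2 - 2.7465*u + 3.8372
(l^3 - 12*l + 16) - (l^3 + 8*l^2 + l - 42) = -8*l^2 - 13*l + 58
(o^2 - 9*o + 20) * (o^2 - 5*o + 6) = o^4 - 14*o^3 + 71*o^2 - 154*o + 120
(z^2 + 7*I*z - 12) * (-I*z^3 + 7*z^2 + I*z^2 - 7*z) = -I*z^5 + 14*z^4 + I*z^4 - 14*z^3 + 61*I*z^3 - 84*z^2 - 61*I*z^2 + 84*z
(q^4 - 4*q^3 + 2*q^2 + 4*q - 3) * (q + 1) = q^5 - 3*q^4 - 2*q^3 + 6*q^2 + q - 3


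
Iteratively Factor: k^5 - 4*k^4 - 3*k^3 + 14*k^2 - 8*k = (k - 1)*(k^4 - 3*k^3 - 6*k^2 + 8*k) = k*(k - 1)*(k^3 - 3*k^2 - 6*k + 8) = k*(k - 4)*(k - 1)*(k^2 + k - 2) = k*(k - 4)*(k - 1)*(k + 2)*(k - 1)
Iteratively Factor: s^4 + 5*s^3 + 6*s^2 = (s + 2)*(s^3 + 3*s^2) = s*(s + 2)*(s^2 + 3*s) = s^2*(s + 2)*(s + 3)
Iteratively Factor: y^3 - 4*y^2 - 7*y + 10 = (y + 2)*(y^2 - 6*y + 5) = (y - 5)*(y + 2)*(y - 1)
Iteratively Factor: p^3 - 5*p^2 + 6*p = (p)*(p^2 - 5*p + 6) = p*(p - 3)*(p - 2)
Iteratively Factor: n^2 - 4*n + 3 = (n - 1)*(n - 3)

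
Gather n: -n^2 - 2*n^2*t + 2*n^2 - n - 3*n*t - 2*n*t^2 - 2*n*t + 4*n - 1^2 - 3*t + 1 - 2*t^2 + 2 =n^2*(1 - 2*t) + n*(-2*t^2 - 5*t + 3) - 2*t^2 - 3*t + 2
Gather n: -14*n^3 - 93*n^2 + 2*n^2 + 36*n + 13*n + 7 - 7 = -14*n^3 - 91*n^2 + 49*n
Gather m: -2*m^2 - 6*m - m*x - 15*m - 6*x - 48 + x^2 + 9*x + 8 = -2*m^2 + m*(-x - 21) + x^2 + 3*x - 40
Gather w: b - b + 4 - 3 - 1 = 0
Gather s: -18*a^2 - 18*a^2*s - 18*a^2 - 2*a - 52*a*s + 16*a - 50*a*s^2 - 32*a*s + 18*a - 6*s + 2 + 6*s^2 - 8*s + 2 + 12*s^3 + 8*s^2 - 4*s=-36*a^2 + 32*a + 12*s^3 + s^2*(14 - 50*a) + s*(-18*a^2 - 84*a - 18) + 4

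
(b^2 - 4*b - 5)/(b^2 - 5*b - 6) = (b - 5)/(b - 6)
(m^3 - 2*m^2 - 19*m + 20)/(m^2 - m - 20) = m - 1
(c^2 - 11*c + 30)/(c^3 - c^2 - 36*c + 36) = (c - 5)/(c^2 + 5*c - 6)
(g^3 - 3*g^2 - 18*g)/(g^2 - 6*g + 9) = g*(g^2 - 3*g - 18)/(g^2 - 6*g + 9)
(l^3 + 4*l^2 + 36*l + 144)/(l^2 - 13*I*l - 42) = (l^2 + l*(4 + 6*I) + 24*I)/(l - 7*I)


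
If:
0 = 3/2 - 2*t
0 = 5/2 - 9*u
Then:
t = 3/4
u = 5/18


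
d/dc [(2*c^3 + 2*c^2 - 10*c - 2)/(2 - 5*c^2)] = 2*(-5*c^4 - 19*c^2 - 6*c - 10)/(25*c^4 - 20*c^2 + 4)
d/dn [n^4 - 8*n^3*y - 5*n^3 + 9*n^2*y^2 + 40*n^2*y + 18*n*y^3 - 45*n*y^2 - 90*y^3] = 4*n^3 - 24*n^2*y - 15*n^2 + 18*n*y^2 + 80*n*y + 18*y^3 - 45*y^2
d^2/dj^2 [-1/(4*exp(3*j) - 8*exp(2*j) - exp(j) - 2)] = (2*(-12*exp(2*j) + 16*exp(j) + 1)^2*exp(j) + (36*exp(2*j) - 32*exp(j) - 1)*(-4*exp(3*j) + 8*exp(2*j) + exp(j) + 2))*exp(j)/(-4*exp(3*j) + 8*exp(2*j) + exp(j) + 2)^3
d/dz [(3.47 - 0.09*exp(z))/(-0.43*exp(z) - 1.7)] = 1.6451*exp(z)/(0.43*exp(z) + 1.7)^2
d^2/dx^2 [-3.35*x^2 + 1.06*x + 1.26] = -6.70000000000000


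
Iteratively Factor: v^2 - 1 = (v - 1)*(v + 1)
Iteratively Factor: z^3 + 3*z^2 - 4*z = (z)*(z^2 + 3*z - 4) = z*(z - 1)*(z + 4)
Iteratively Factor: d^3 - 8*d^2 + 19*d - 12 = (d - 4)*(d^2 - 4*d + 3) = (d - 4)*(d - 1)*(d - 3)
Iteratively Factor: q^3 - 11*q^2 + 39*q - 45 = (q - 3)*(q^2 - 8*q + 15) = (q - 5)*(q - 3)*(q - 3)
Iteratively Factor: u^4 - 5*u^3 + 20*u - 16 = (u - 1)*(u^3 - 4*u^2 - 4*u + 16) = (u - 4)*(u - 1)*(u^2 - 4) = (u - 4)*(u - 1)*(u + 2)*(u - 2)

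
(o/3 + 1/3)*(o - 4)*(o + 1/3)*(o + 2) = o^4/3 - 2*o^3/9 - 31*o^2/9 - 34*o/9 - 8/9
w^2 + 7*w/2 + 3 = (w + 3/2)*(w + 2)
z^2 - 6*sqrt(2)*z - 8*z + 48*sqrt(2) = (z - 8)*(z - 6*sqrt(2))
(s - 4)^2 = s^2 - 8*s + 16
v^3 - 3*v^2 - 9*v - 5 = (v - 5)*(v + 1)^2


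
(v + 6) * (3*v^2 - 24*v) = 3*v^3 - 6*v^2 - 144*v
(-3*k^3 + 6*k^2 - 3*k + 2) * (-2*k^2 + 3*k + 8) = 6*k^5 - 21*k^4 + 35*k^2 - 18*k + 16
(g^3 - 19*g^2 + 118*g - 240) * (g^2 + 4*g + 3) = g^5 - 15*g^4 + 45*g^3 + 175*g^2 - 606*g - 720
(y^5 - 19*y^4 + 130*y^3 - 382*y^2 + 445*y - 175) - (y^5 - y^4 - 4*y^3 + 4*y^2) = -18*y^4 + 134*y^3 - 386*y^2 + 445*y - 175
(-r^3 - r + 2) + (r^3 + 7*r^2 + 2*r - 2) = 7*r^2 + r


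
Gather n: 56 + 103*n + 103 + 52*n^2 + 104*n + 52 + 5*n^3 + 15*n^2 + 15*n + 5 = 5*n^3 + 67*n^2 + 222*n + 216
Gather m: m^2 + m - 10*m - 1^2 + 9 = m^2 - 9*m + 8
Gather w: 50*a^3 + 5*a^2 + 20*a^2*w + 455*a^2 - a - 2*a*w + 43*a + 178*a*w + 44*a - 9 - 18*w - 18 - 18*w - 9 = 50*a^3 + 460*a^2 + 86*a + w*(20*a^2 + 176*a - 36) - 36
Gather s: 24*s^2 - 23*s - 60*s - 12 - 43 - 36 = 24*s^2 - 83*s - 91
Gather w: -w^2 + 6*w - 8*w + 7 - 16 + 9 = -w^2 - 2*w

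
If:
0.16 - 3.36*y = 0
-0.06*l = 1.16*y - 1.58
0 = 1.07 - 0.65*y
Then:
No Solution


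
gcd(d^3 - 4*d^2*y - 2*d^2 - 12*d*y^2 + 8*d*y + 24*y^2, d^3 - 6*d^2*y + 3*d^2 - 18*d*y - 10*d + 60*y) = -d^2 + 6*d*y + 2*d - 12*y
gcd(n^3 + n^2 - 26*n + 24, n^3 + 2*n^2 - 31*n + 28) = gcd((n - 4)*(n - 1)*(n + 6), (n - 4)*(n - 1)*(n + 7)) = n^2 - 5*n + 4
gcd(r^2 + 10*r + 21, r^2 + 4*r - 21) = r + 7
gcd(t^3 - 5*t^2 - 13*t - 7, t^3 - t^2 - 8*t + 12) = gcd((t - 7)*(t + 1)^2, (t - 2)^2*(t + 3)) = 1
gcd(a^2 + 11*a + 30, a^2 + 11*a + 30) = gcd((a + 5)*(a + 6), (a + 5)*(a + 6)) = a^2 + 11*a + 30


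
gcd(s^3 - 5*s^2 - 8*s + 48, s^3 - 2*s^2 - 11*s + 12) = s^2 - s - 12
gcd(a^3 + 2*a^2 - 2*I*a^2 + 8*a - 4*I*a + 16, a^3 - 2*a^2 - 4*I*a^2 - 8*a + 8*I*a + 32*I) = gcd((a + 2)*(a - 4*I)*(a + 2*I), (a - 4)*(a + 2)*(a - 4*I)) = a^2 + a*(2 - 4*I) - 8*I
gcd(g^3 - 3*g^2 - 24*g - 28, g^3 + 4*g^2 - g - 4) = 1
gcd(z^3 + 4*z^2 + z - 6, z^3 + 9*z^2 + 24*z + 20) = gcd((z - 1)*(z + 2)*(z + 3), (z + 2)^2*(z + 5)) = z + 2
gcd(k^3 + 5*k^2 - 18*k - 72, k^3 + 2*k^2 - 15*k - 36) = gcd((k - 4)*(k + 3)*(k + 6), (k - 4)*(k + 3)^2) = k^2 - k - 12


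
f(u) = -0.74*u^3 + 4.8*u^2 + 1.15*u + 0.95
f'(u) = -2.22*u^2 + 9.6*u + 1.15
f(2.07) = 17.33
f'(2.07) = 11.51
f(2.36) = 20.67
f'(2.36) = 11.44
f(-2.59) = 43.03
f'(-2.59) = -38.61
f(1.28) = 8.73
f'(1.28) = 9.80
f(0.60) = 3.21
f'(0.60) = 6.11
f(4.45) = 35.91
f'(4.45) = -0.09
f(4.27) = 35.77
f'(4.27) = 1.66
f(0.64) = 3.46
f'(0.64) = 6.38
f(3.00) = 27.62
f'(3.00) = 9.97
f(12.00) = -572.77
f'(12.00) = -203.33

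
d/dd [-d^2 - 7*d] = -2*d - 7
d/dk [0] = 0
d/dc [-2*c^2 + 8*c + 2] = 8 - 4*c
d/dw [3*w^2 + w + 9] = 6*w + 1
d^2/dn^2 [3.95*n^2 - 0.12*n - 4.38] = 7.90000000000000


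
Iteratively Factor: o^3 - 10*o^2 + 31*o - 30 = (o - 3)*(o^2 - 7*o + 10) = (o - 3)*(o - 2)*(o - 5)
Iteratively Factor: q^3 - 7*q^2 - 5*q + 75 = (q - 5)*(q^2 - 2*q - 15) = (q - 5)^2*(q + 3)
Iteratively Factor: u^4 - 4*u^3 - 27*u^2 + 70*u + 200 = (u - 5)*(u^3 + u^2 - 22*u - 40) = (u - 5)*(u + 2)*(u^2 - u - 20) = (u - 5)*(u + 2)*(u + 4)*(u - 5)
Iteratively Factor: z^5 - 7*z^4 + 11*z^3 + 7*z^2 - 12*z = (z + 1)*(z^4 - 8*z^3 + 19*z^2 - 12*z) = (z - 4)*(z + 1)*(z^3 - 4*z^2 + 3*z) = z*(z - 4)*(z + 1)*(z^2 - 4*z + 3) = z*(z - 4)*(z - 3)*(z + 1)*(z - 1)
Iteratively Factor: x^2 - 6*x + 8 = (x - 2)*(x - 4)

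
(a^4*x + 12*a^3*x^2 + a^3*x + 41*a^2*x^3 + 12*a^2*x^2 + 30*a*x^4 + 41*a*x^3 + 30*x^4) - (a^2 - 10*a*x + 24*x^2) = a^4*x + 12*a^3*x^2 + a^3*x + 41*a^2*x^3 + 12*a^2*x^2 - a^2 + 30*a*x^4 + 41*a*x^3 + 10*a*x + 30*x^4 - 24*x^2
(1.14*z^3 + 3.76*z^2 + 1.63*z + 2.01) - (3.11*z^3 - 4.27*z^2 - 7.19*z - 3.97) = -1.97*z^3 + 8.03*z^2 + 8.82*z + 5.98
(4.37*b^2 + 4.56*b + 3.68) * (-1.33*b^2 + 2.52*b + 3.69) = -5.8121*b^4 + 4.9476*b^3 + 22.7221*b^2 + 26.1*b + 13.5792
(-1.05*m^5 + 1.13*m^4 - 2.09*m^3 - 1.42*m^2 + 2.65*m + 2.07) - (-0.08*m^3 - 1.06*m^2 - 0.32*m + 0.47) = -1.05*m^5 + 1.13*m^4 - 2.01*m^3 - 0.36*m^2 + 2.97*m + 1.6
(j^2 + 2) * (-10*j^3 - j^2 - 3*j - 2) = -10*j^5 - j^4 - 23*j^3 - 4*j^2 - 6*j - 4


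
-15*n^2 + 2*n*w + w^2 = (-3*n + w)*(5*n + w)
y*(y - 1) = y^2 - y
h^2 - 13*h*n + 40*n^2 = (h - 8*n)*(h - 5*n)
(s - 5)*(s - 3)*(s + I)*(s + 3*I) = s^4 - 8*s^3 + 4*I*s^3 + 12*s^2 - 32*I*s^2 + 24*s + 60*I*s - 45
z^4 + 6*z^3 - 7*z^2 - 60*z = z*(z - 3)*(z + 4)*(z + 5)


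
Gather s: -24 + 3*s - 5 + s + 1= 4*s - 28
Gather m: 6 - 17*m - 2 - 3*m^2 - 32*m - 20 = -3*m^2 - 49*m - 16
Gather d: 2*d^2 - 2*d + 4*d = 2*d^2 + 2*d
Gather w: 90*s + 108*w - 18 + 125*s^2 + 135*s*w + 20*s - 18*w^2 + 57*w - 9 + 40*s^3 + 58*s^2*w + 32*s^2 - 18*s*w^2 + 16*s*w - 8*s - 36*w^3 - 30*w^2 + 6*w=40*s^3 + 157*s^2 + 102*s - 36*w^3 + w^2*(-18*s - 48) + w*(58*s^2 + 151*s + 171) - 27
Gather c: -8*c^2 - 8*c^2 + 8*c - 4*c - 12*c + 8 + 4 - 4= -16*c^2 - 8*c + 8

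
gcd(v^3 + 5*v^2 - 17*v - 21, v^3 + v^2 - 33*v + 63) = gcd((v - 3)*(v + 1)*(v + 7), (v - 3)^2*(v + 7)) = v^2 + 4*v - 21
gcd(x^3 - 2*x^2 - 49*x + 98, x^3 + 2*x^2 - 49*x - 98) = x^2 - 49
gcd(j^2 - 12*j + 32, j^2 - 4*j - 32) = j - 8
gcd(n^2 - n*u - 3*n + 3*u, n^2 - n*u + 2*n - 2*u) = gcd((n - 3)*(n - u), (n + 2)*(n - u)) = -n + u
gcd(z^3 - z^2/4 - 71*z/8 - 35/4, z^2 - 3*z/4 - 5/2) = z + 5/4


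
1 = 1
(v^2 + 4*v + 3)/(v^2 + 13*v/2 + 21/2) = 2*(v + 1)/(2*v + 7)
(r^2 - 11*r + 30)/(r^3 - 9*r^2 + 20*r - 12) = (r - 5)/(r^2 - 3*r + 2)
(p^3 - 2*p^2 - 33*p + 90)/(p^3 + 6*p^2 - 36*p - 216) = (p^2 - 8*p + 15)/(p^2 - 36)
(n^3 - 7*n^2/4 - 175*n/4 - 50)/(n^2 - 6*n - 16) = (4*n^2 + 25*n + 25)/(4*(n + 2))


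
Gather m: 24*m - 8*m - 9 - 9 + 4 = 16*m - 14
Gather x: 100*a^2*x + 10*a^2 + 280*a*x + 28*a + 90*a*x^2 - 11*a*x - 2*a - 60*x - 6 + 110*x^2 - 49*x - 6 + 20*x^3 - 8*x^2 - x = 10*a^2 + 26*a + 20*x^3 + x^2*(90*a + 102) + x*(100*a^2 + 269*a - 110) - 12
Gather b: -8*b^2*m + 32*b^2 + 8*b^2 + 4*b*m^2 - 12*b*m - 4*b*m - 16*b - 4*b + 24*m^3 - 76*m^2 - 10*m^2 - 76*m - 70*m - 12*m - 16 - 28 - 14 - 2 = b^2*(40 - 8*m) + b*(4*m^2 - 16*m - 20) + 24*m^3 - 86*m^2 - 158*m - 60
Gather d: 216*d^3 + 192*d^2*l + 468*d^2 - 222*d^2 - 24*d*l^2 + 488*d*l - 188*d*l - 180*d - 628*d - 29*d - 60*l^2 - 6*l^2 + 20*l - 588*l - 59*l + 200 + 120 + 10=216*d^3 + d^2*(192*l + 246) + d*(-24*l^2 + 300*l - 837) - 66*l^2 - 627*l + 330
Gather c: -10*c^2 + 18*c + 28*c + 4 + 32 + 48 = -10*c^2 + 46*c + 84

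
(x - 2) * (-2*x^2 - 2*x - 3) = -2*x^3 + 2*x^2 + x + 6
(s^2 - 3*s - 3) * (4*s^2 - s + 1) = 4*s^4 - 13*s^3 - 8*s^2 - 3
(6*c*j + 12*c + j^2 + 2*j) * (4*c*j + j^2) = 24*c^2*j^2 + 48*c^2*j + 10*c*j^3 + 20*c*j^2 + j^4 + 2*j^3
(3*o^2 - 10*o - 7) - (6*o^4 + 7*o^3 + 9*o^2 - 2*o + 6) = -6*o^4 - 7*o^3 - 6*o^2 - 8*o - 13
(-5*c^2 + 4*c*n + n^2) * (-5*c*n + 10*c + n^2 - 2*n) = 25*c^3*n - 50*c^3 - 25*c^2*n^2 + 50*c^2*n - c*n^3 + 2*c*n^2 + n^4 - 2*n^3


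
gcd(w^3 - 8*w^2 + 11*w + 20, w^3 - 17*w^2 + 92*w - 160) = w^2 - 9*w + 20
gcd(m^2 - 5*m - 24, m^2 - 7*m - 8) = m - 8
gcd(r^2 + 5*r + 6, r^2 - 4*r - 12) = r + 2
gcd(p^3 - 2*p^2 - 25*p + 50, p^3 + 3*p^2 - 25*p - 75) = p^2 - 25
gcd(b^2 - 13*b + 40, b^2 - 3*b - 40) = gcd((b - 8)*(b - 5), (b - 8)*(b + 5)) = b - 8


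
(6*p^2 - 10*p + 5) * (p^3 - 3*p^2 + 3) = 6*p^5 - 28*p^4 + 35*p^3 + 3*p^2 - 30*p + 15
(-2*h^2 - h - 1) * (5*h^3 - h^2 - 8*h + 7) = -10*h^5 - 3*h^4 + 12*h^3 - 5*h^2 + h - 7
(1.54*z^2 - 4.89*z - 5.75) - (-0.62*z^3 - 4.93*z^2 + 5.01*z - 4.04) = 0.62*z^3 + 6.47*z^2 - 9.9*z - 1.71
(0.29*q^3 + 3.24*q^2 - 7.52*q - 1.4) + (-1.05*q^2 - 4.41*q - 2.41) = 0.29*q^3 + 2.19*q^2 - 11.93*q - 3.81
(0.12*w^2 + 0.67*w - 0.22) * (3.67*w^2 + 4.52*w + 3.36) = 0.4404*w^4 + 3.0013*w^3 + 2.6242*w^2 + 1.2568*w - 0.7392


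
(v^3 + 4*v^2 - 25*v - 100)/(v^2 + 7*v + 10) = (v^2 - v - 20)/(v + 2)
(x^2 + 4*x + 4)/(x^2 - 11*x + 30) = (x^2 + 4*x + 4)/(x^2 - 11*x + 30)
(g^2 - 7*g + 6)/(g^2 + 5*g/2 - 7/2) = 2*(g - 6)/(2*g + 7)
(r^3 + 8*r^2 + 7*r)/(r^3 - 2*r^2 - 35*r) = (r^2 + 8*r + 7)/(r^2 - 2*r - 35)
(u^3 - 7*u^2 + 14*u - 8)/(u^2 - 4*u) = u - 3 + 2/u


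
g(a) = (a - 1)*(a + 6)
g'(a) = 2*a + 5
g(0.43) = -3.67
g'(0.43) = 5.86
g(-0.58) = -8.56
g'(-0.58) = 3.84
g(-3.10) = -11.89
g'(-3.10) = -1.20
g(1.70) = 5.39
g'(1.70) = 8.40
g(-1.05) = -10.15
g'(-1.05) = 2.90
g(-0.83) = -9.46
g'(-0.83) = 3.34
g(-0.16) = -6.77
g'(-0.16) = 4.68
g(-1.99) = -11.99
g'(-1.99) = 1.02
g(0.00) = -6.00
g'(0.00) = 5.00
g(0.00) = -6.00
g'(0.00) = 5.00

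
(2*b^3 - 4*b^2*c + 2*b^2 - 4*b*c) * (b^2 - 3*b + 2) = 2*b^5 - 4*b^4*c - 4*b^4 + 8*b^3*c - 2*b^3 + 4*b^2*c + 4*b^2 - 8*b*c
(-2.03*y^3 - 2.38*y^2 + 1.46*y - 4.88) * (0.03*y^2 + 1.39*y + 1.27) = -0.0609*y^5 - 2.8931*y^4 - 5.8425*y^3 - 1.1396*y^2 - 4.929*y - 6.1976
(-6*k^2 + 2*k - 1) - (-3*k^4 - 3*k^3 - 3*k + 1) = 3*k^4 + 3*k^3 - 6*k^2 + 5*k - 2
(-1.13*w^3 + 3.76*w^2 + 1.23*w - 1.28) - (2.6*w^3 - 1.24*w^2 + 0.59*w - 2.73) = -3.73*w^3 + 5.0*w^2 + 0.64*w + 1.45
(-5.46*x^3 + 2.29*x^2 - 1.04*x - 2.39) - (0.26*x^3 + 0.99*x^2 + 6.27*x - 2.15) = -5.72*x^3 + 1.3*x^2 - 7.31*x - 0.24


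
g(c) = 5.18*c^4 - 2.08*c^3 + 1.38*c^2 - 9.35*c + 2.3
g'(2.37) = 237.97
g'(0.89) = 2.77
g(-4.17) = 1782.41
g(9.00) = 32499.59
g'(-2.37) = -326.77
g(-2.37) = 223.33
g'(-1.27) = -65.36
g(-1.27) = 34.14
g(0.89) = -3.14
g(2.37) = 123.63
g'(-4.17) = -1631.81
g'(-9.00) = -15644.51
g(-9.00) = 35700.53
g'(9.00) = 14614.93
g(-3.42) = 842.28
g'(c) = 20.72*c^3 - 6.24*c^2 + 2.76*c - 9.35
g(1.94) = 47.54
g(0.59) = -2.54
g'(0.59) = -5.64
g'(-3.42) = -920.61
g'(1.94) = 123.80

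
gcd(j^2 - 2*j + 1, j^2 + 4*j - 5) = j - 1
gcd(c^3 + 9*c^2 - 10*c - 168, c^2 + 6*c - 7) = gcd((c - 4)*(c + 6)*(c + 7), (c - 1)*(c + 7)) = c + 7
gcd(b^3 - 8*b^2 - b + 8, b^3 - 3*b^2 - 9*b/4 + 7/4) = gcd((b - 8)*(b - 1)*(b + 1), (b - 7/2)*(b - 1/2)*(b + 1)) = b + 1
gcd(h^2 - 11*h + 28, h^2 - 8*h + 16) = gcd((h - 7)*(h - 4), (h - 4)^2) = h - 4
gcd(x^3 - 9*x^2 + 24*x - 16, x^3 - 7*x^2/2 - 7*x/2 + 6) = x^2 - 5*x + 4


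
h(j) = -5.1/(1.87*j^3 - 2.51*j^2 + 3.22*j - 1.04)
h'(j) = -5.1*(-5.61*j^2 + 5.02*j - 3.22)/(1.87*j^3 - 2.51*j^2 + 3.22*j - 1.04)^2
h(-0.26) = 2.45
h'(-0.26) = 5.78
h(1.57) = -1.01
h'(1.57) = 1.82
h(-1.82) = 0.19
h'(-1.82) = 0.22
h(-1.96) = 0.16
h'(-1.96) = 0.18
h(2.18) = -0.38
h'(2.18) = 0.54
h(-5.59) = 0.01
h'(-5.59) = 0.01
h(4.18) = -0.05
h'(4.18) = 0.04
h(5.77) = -0.02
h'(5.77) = 0.01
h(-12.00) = 0.00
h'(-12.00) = 0.00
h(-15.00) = 0.00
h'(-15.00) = 0.00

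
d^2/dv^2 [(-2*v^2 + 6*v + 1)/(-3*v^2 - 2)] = 2*(-54*v^3 - 63*v^2 + 108*v + 14)/(27*v^6 + 54*v^4 + 36*v^2 + 8)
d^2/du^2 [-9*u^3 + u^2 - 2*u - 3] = 2 - 54*u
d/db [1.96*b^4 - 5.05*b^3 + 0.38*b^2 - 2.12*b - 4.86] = 7.84*b^3 - 15.15*b^2 + 0.76*b - 2.12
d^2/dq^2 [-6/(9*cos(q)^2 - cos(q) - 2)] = 6*(-324*sin(q)^4 + 235*sin(q)^2 - 127*cos(q)/4 + 27*cos(3*q)/4 + 127)/(9*sin(q)^2 + cos(q) - 7)^3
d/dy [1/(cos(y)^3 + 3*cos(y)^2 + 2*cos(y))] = (3*sin(y) + 2*sin(y)/cos(y)^2 + 6*tan(y))/((cos(y) + 1)^2*(cos(y) + 2)^2)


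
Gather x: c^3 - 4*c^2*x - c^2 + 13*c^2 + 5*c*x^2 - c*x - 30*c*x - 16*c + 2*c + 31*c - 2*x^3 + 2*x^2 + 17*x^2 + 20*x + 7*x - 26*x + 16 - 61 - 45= c^3 + 12*c^2 + 17*c - 2*x^3 + x^2*(5*c + 19) + x*(-4*c^2 - 31*c + 1) - 90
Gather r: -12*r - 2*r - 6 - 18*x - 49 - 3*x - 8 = -14*r - 21*x - 63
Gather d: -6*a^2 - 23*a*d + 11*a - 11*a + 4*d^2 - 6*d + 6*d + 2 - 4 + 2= -6*a^2 - 23*a*d + 4*d^2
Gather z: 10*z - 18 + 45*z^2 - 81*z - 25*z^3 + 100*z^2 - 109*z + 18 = -25*z^3 + 145*z^2 - 180*z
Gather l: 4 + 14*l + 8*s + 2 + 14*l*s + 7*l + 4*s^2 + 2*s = l*(14*s + 21) + 4*s^2 + 10*s + 6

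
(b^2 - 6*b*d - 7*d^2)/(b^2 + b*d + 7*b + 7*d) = (b - 7*d)/(b + 7)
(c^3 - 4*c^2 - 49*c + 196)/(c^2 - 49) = c - 4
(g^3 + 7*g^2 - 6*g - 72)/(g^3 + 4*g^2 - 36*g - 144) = (g - 3)/(g - 6)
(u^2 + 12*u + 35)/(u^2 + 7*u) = (u + 5)/u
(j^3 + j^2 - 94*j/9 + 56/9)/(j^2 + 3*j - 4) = (j^2 - 3*j + 14/9)/(j - 1)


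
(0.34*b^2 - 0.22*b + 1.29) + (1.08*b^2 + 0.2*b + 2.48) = 1.42*b^2 - 0.02*b + 3.77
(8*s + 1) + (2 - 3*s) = 5*s + 3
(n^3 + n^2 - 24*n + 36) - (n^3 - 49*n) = n^2 + 25*n + 36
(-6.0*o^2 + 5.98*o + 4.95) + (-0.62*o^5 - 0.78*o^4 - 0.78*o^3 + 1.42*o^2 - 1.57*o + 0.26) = -0.62*o^5 - 0.78*o^4 - 0.78*o^3 - 4.58*o^2 + 4.41*o + 5.21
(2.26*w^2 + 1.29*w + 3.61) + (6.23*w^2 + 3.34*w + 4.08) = 8.49*w^2 + 4.63*w + 7.69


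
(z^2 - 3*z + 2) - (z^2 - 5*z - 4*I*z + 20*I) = 2*z + 4*I*z + 2 - 20*I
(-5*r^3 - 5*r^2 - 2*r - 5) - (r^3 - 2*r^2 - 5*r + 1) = -6*r^3 - 3*r^2 + 3*r - 6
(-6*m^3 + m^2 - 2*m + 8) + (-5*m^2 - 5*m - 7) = -6*m^3 - 4*m^2 - 7*m + 1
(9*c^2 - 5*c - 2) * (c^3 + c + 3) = 9*c^5 - 5*c^4 + 7*c^3 + 22*c^2 - 17*c - 6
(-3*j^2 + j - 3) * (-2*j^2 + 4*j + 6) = 6*j^4 - 14*j^3 - 8*j^2 - 6*j - 18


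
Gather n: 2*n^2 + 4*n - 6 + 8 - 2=2*n^2 + 4*n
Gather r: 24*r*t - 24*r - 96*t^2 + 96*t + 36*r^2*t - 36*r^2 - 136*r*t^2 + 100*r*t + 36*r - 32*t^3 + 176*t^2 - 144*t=r^2*(36*t - 36) + r*(-136*t^2 + 124*t + 12) - 32*t^3 + 80*t^2 - 48*t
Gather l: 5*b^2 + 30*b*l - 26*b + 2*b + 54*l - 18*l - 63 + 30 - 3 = 5*b^2 - 24*b + l*(30*b + 36) - 36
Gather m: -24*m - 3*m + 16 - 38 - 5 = -27*m - 27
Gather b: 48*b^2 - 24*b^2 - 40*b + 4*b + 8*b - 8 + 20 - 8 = 24*b^2 - 28*b + 4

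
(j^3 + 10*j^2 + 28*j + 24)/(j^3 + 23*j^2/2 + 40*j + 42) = 2*(j + 2)/(2*j + 7)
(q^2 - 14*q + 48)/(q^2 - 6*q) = (q - 8)/q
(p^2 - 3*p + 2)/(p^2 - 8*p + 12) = (p - 1)/(p - 6)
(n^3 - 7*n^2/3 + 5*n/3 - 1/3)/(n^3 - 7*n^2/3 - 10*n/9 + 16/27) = 9*(n^2 - 2*n + 1)/(9*n^2 - 18*n - 16)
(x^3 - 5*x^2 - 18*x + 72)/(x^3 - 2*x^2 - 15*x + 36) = (x - 6)/(x - 3)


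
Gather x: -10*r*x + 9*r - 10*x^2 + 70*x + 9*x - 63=9*r - 10*x^2 + x*(79 - 10*r) - 63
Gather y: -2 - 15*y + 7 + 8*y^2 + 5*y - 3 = 8*y^2 - 10*y + 2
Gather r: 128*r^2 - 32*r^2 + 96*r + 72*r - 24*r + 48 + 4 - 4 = 96*r^2 + 144*r + 48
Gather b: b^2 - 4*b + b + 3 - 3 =b^2 - 3*b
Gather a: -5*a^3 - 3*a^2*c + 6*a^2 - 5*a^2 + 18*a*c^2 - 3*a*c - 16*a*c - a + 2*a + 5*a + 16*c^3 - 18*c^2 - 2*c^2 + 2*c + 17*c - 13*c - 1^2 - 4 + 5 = -5*a^3 + a^2*(1 - 3*c) + a*(18*c^2 - 19*c + 6) + 16*c^3 - 20*c^2 + 6*c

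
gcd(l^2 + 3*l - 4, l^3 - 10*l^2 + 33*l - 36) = 1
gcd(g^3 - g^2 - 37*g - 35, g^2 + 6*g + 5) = g^2 + 6*g + 5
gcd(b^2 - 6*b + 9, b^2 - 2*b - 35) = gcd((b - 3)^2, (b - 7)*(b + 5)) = 1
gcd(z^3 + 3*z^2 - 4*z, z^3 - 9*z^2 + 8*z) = z^2 - z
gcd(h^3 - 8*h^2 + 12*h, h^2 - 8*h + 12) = h^2 - 8*h + 12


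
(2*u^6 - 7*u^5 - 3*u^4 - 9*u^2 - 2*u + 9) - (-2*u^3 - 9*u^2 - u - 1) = 2*u^6 - 7*u^5 - 3*u^4 + 2*u^3 - u + 10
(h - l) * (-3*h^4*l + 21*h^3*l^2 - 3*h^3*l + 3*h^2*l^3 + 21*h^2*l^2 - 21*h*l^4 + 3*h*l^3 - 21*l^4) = -3*h^5*l + 24*h^4*l^2 - 3*h^4*l - 18*h^3*l^3 + 24*h^3*l^2 - 24*h^2*l^4 - 18*h^2*l^3 + 21*h*l^5 - 24*h*l^4 + 21*l^5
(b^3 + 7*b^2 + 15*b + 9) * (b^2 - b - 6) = b^5 + 6*b^4 + 2*b^3 - 48*b^2 - 99*b - 54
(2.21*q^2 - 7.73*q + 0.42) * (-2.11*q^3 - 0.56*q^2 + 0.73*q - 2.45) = -4.6631*q^5 + 15.0727*q^4 + 5.0559*q^3 - 11.2926*q^2 + 19.2451*q - 1.029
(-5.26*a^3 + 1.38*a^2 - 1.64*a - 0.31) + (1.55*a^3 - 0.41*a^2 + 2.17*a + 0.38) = -3.71*a^3 + 0.97*a^2 + 0.53*a + 0.07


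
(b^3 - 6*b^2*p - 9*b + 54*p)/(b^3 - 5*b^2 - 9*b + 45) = (b - 6*p)/(b - 5)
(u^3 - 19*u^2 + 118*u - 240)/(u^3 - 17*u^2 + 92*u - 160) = (u - 6)/(u - 4)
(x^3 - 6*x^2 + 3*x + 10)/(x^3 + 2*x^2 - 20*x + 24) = (x^2 - 4*x - 5)/(x^2 + 4*x - 12)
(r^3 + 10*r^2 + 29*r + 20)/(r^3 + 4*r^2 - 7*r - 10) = (r + 4)/(r - 2)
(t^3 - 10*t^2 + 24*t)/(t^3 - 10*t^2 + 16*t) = (t^2 - 10*t + 24)/(t^2 - 10*t + 16)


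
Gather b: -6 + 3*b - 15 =3*b - 21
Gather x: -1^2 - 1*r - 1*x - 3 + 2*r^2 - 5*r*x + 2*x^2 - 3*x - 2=2*r^2 - r + 2*x^2 + x*(-5*r - 4) - 6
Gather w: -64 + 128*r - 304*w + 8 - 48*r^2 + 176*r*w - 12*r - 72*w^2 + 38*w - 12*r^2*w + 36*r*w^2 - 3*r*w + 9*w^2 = -48*r^2 + 116*r + w^2*(36*r - 63) + w*(-12*r^2 + 173*r - 266) - 56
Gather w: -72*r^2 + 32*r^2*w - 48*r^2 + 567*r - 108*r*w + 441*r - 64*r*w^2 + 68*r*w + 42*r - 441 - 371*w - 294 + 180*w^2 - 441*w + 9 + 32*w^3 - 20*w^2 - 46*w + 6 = -120*r^2 + 1050*r + 32*w^3 + w^2*(160 - 64*r) + w*(32*r^2 - 40*r - 858) - 720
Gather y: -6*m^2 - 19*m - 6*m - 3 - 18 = -6*m^2 - 25*m - 21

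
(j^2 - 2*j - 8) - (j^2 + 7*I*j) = -2*j - 7*I*j - 8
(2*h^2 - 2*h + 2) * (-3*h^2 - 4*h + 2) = -6*h^4 - 2*h^3 + 6*h^2 - 12*h + 4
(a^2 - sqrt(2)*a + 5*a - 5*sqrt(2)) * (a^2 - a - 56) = a^4 - sqrt(2)*a^3 + 4*a^3 - 61*a^2 - 4*sqrt(2)*a^2 - 280*a + 61*sqrt(2)*a + 280*sqrt(2)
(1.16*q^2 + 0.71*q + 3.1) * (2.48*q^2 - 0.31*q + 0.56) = 2.8768*q^4 + 1.4012*q^3 + 8.1175*q^2 - 0.5634*q + 1.736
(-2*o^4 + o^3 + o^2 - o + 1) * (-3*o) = 6*o^5 - 3*o^4 - 3*o^3 + 3*o^2 - 3*o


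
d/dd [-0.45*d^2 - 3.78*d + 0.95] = -0.9*d - 3.78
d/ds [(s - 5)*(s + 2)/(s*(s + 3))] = 2*(3*s^2 + 10*s + 15)/(s^2*(s^2 + 6*s + 9))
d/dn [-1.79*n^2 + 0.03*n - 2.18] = 0.03 - 3.58*n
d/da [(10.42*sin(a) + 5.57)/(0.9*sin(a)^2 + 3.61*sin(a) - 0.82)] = (-10.026*sin(a) + 4.689*cos(2*a) - 33.3411)*cos(a)/(0.9*sin(a)^2 + 3.61*sin(a) - 0.82)^2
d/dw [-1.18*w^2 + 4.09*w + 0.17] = 4.09 - 2.36*w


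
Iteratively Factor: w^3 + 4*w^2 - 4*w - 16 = (w - 2)*(w^2 + 6*w + 8) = (w - 2)*(w + 2)*(w + 4)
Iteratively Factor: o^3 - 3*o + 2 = (o + 2)*(o^2 - 2*o + 1) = (o - 1)*(o + 2)*(o - 1)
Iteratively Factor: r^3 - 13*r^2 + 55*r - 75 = (r - 5)*(r^2 - 8*r + 15) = (r - 5)^2*(r - 3)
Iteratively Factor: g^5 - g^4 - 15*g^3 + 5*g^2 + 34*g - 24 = (g - 4)*(g^4 + 3*g^3 - 3*g^2 - 7*g + 6) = (g - 4)*(g + 3)*(g^3 - 3*g + 2) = (g - 4)*(g + 2)*(g + 3)*(g^2 - 2*g + 1) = (g - 4)*(g - 1)*(g + 2)*(g + 3)*(g - 1)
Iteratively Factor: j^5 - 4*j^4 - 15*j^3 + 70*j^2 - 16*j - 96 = (j - 4)*(j^4 - 15*j^2 + 10*j + 24) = (j - 4)*(j + 4)*(j^3 - 4*j^2 + j + 6) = (j - 4)*(j - 2)*(j + 4)*(j^2 - 2*j - 3) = (j - 4)*(j - 2)*(j + 1)*(j + 4)*(j - 3)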